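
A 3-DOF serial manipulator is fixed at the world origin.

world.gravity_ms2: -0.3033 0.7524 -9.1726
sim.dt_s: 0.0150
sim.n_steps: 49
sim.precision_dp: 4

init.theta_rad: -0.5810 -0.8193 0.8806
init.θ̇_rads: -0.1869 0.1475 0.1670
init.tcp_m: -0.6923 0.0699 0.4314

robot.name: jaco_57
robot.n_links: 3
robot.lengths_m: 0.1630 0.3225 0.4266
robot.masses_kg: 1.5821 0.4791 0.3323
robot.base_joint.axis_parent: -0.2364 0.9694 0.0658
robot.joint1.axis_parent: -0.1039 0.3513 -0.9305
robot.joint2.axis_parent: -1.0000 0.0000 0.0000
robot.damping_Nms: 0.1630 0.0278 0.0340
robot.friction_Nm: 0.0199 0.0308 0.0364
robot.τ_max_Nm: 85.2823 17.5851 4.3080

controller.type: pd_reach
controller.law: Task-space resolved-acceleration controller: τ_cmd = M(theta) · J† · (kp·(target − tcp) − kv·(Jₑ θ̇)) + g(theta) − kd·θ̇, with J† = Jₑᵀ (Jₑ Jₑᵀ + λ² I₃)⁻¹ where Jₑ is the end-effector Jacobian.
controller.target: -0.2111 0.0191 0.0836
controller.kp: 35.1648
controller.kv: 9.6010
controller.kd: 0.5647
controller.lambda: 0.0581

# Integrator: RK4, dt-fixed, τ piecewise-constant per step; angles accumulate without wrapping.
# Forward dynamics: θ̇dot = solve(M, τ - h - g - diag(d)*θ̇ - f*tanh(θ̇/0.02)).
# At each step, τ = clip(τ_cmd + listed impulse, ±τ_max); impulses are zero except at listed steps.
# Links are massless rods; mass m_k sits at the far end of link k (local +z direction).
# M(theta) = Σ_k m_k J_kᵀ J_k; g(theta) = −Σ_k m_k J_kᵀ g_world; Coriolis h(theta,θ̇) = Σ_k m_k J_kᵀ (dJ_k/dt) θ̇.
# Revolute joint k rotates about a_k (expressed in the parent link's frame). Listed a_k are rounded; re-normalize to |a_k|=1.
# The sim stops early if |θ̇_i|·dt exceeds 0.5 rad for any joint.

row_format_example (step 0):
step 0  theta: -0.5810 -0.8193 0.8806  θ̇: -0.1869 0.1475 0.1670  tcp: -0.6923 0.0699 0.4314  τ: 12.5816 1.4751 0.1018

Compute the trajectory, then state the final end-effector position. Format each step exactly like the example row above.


step 1  theta: -0.5769 -0.8263 0.8918  θ̇: 0.7181 -1.0556 1.3222  tcp: -0.6912 0.0710 0.4285  τ: 11.0585 2.0920 -0.6824
step 2  theta: -0.5622 -0.8461 0.9160  θ̇: 1.2420 -1.5747 1.8915  tcp: -0.6873 0.0718 0.4246  τ: 9.6829 2.1864 -1.0252
step 3  theta: -0.5413 -0.8711 0.9464  θ̇: 1.5516 -1.7479 2.1645  tcp: -0.6814 0.0724 0.4211  τ: 8.4733 2.0502 -1.1537
step 4  theta: -0.5166 -0.8974 0.9797  θ̇: 1.7378 -1.7578 2.2846  tcp: -0.6739 0.0730 0.4183  τ: 7.4289 1.8315 -1.1790
step 5  theta: -0.4897 -0.9233 1.0143  θ̇: 1.8492 -1.6960 2.3247  tcp: -0.6653 0.0735 0.4165  τ: 6.5365 1.5992 -1.1571
step 6  theta: -0.4615 -0.9480 1.0492  θ̇: 1.9127 -1.6062 2.3227  tcp: -0.6558 0.0742 0.4154  τ: 5.7773 1.3824 -1.1166
step 7  theta: -0.4326 -0.9714 1.0838  θ̇: 1.9436 -1.5093 2.2990  tcp: -0.6456 0.0748 0.4149  τ: 5.1323 1.1913 -1.0719
step 8  theta: -0.4034 -0.9933 1.1180  θ̇: 1.9514 -1.4145 2.2645  tcp: -0.6351 0.0755 0.4149  τ: 4.5835 1.0280 -1.0304
step 9  theta: -0.3742 -1.0138 1.1517  θ̇: 1.9423 -1.3258 2.2253  tcp: -0.6242 0.0762 0.4150  τ: 4.1153 0.8908 -0.9952
step 10  theta: -0.3453 -1.0331 1.1847  θ̇: 1.9204 -1.2445 2.1846  tcp: -0.6131 0.0769 0.4153  τ: 3.7141 0.7765 -0.9675
step 11  theta: -0.3167 -1.0512 1.2172  θ̇: 1.8889 -1.1707 2.1443  tcp: -0.6020 0.0776 0.4155  τ: 3.3687 0.6819 -0.9472
step 12  theta: -0.2887 -1.0682 1.2490  θ̇: 1.8501 -1.1040 2.1052  tcp: -0.5909 0.0783 0.4156  τ: 3.0697 0.6038 -0.9340
step 13  theta: -0.2613 -1.0843 1.2803  θ̇: 1.8056 -1.0438 2.0675  tcp: -0.5798 0.0789 0.4155  τ: 2.8092 0.5396 -0.9269
step 14  theta: -0.2346 -1.0996 1.3110  θ̇: 1.7569 -0.9892 2.0313  tcp: -0.5688 0.0796 0.4151  τ: 2.5808 0.4867 -0.9250
step 15  theta: -0.2086 -1.1140 1.3412  θ̇: 1.7050 -0.9396 1.9966  tcp: -0.5580 0.0802 0.4145  τ: 2.3792 0.4432 -0.9275
step 16  theta: -0.1835 -1.1277 1.3709  θ̇: 1.6508 -0.8945 1.9630  tcp: -0.5474 0.0807 0.4135  τ: 2.2001 0.4074 -0.9334
step 17  theta: -0.1591 -1.1408 1.4001  θ̇: 1.5951 -0.8532 1.9304  tcp: -0.5369 0.0812 0.4122  τ: 2.0399 0.3780 -0.9420
step 18  theta: -0.1356 -1.1533 1.4288  θ̇: 1.5383 -0.8153 1.8987  tcp: -0.5267 0.0817 0.4105  τ: 1.8958 0.3538 -0.9526
step 19  theta: -0.1130 -1.1653 1.4570  θ̇: 1.4809 -0.7805 1.8675  tcp: -0.5168 0.0821 0.4086  τ: 1.7652 0.3339 -0.9647
step 20  theta: -0.0912 -1.1768 1.4848  θ̇: 1.4233 -0.7483 1.8367  tcp: -0.5071 0.0824 0.4062  τ: 1.6464 0.3175 -0.9777
step 21  theta: -0.0703 -1.1878 1.5121  θ̇: 1.3659 -0.7185 1.8061  tcp: -0.4977 0.0827 0.4036  τ: 1.5375 0.3041 -0.9912
step 22  theta: -0.0503 -1.1983 1.5390  θ̇: 1.3087 -0.6909 1.7757  tcp: -0.4885 0.0829 0.4007  τ: 1.4375 0.2931 -1.0048
step 23  theta: -0.0311 -1.2085 1.5654  θ̇: 1.2521 -0.6651 1.7453  tcp: -0.4797 0.0831 0.3974  τ: 1.3450 0.2842 -1.0184
step 24  theta: -0.0127 -1.2183 1.5913  θ̇: 1.1961 -0.6411 1.7149  tcp: -0.4711 0.0832 0.3940  τ: 1.2594 0.2769 -1.0315
step 25  theta: 0.0048 -1.2277 1.6168  θ̇: 1.1410 -0.6187 1.6844  tcp: -0.4627 0.0832 0.3902  τ: 1.1797 0.2710 -1.0441
step 26  theta: 0.0215 -1.2368 1.6418  θ̇: 1.0868 -0.5976 1.6537  tcp: -0.4547 0.0832 0.3863  τ: 1.1055 0.2663 -1.0560
step 27  theta: 0.0374 -1.2456 1.6664  θ̇: 1.0337 -0.5779 1.6230  tcp: -0.4469 0.0831 0.3821  τ: 1.0362 0.2626 -1.0671
step 28  theta: 0.0525 -1.2542 1.6905  θ̇: 0.9816 -0.5594 1.5921  tcp: -0.4393 0.0829 0.3778  τ: 0.9714 0.2597 -1.0774
step 29  theta: 0.0668 -1.2624 1.7141  θ̇: 0.9306 -0.5419 1.5610  tcp: -0.4321 0.0827 0.3733  τ: 0.9107 0.2575 -1.0866
step 30  theta: 0.0804 -1.2704 1.7373  θ̇: 0.8808 -0.5255 1.5298  tcp: -0.4251 0.0825 0.3686  τ: 0.8539 0.2559 -1.0949
step 31  theta: 0.0932 -1.2782 1.7600  θ̇: 0.8322 -0.5100 1.4986  tcp: -0.4183 0.0822 0.3638  τ: 0.8007 0.2548 -1.1021
step 32  theta: 0.1053 -1.2857 1.7822  θ̇: 0.7848 -0.4953 1.4672  tcp: -0.4117 0.0818 0.3589  τ: 0.7509 0.2542 -1.1083
step 33  theta: 0.1168 -1.2930 1.8040  θ̇: 0.7387 -0.4813 1.4358  tcp: -0.4054 0.0814 0.3540  τ: 0.7042 0.2538 -1.1136
step 34  theta: 0.1275 -1.3002 1.8253  θ̇: 0.6938 -0.4681 1.4044  tcp: -0.3993 0.0809 0.3489  τ: 0.6607 0.2538 -1.1177
step 35  theta: 0.1376 -1.3071 1.8461  θ̇: 0.6502 -0.4556 1.3731  tcp: -0.3934 0.0804 0.3438  τ: 0.6200 0.2540 -1.1209
step 36  theta: 0.1470 -1.3138 1.8665  θ̇: 0.6078 -0.4437 1.3417  tcp: -0.3878 0.0799 0.3387  τ: 0.5821 0.2545 -1.1232
step 37  theta: 0.1558 -1.3204 1.8864  θ̇: 0.5667 -0.4323 1.3105  tcp: -0.3823 0.0793 0.3335  τ: 0.5468 0.2551 -1.1245
step 38  theta: 0.1640 -1.3268 1.9058  θ̇: 0.5269 -0.4214 1.2795  tcp: -0.3770 0.0787 0.3283  τ: 0.5141 0.2558 -1.1249
step 39  theta: 0.1716 -1.3330 1.9248  θ̇: 0.4883 -0.4110 1.2486  tcp: -0.3719 0.0781 0.3231  τ: 0.4839 0.2567 -1.1244
step 40  theta: 0.1787 -1.3391 1.9433  θ̇: 0.4510 -0.4010 1.2179  tcp: -0.3670 0.0775 0.3179  τ: 0.4561 0.2577 -1.1231
step 41  theta: 0.1851 -1.3451 1.9613  θ̇: 0.4149 -0.3915 1.1874  tcp: -0.3623 0.0768 0.3128  τ: 0.4305 0.2587 -1.1210
step 42  theta: 0.1911 -1.3509 1.9789  θ̇: 0.3801 -0.3823 1.1573  tcp: -0.3577 0.0761 0.3076  τ: 0.4072 0.2598 -1.1181
step 43  theta: 0.1966 -1.3565 1.9960  θ̇: 0.3465 -0.3734 1.1274  tcp: -0.3533 0.0754 0.3025  τ: 0.3860 0.2609 -1.1146
step 44  theta: 0.2015 -1.3621 2.0127  θ̇: 0.3141 -0.3649 1.0979  tcp: -0.3491 0.0747 0.2974  τ: 0.3669 0.2621 -1.1103
step 45  theta: 0.2060 -1.3675 2.0290  θ̇: 0.2830 -0.3567 1.0687  tcp: -0.3450 0.0739 0.2924  τ: 0.3498 0.2633 -1.1054
step 46  theta: 0.2100 -1.3728 2.0448  θ̇: 0.2530 -0.3487 1.0399  tcp: -0.3410 0.0732 0.2874  τ: 0.3346 0.2645 -1.1000
step 47  theta: 0.2136 -1.3779 2.0602  θ̇: 0.2242 -0.3410 1.0116  tcp: -0.3372 0.0725 0.2825  τ: 0.3212 0.2658 -1.0940
step 48  theta: 0.2167 -1.3830 2.0751  θ̇: 0.1966 -0.3335 0.9837  tcp: -0.3335 0.0717 0.2776  τ: 0.3096 0.2670 -1.0874
step 49  theta: 0.2195 -1.3879 2.0897  θ̇: 0.1701 -0.3262 0.9562  tcp: -0.3300 0.0709 0.2728
final tcp position (m): -0.3300 0.0709 0.2728


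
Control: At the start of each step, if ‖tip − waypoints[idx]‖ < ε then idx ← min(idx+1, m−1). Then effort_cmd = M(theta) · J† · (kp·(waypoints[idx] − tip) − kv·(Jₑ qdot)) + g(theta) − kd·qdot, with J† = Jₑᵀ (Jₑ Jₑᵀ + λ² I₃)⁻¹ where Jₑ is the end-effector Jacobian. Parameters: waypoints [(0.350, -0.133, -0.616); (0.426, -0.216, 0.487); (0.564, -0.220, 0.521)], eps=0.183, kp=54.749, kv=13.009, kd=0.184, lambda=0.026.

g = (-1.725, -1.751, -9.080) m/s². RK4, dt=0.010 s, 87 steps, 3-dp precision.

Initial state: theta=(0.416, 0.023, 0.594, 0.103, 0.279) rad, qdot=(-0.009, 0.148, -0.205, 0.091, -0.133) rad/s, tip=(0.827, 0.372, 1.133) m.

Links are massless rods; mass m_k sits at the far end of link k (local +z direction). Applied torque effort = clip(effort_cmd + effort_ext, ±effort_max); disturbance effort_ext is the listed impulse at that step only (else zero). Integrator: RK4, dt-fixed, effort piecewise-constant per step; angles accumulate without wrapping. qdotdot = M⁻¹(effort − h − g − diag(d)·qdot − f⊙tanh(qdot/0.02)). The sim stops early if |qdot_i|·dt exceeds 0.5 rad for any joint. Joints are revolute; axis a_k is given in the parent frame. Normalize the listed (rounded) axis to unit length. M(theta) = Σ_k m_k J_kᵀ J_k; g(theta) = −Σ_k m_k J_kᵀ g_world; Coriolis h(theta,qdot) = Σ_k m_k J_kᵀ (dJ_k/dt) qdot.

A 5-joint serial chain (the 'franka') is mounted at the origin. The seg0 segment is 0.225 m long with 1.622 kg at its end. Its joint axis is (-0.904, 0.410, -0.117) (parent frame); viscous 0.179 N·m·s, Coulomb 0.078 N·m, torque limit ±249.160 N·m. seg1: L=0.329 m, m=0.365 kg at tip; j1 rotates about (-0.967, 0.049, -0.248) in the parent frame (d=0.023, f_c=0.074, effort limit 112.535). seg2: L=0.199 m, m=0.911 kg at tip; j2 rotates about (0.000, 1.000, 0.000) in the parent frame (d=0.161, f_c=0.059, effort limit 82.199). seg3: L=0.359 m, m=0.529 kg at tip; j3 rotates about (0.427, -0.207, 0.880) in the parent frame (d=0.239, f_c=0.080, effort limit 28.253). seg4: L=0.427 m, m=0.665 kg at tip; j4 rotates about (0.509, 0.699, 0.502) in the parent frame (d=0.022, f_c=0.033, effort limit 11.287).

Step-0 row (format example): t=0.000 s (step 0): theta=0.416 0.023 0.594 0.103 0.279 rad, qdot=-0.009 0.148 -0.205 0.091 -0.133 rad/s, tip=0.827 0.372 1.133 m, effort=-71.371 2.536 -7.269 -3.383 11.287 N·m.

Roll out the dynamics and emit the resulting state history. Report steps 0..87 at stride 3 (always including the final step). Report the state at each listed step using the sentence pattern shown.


t=0.030 s (step 3): theta=0.243 0.268 0.633 0.049 0.434 rad, qdot=-9.879 14.045 1.259 -5.801 10.344 rad/s, tip=0.810 0.367 1.102 m, effort=4.791 15.965 9.986 -3.613 8.651 N·m.
t=0.060 s (step 6): theta=-0.071 0.752 0.619 -0.194 0.821 rad, qdot=-9.968 17.170 -2.045 -6.156 14.663 rad/s, tip=0.753 0.325 1.027 m, effort=70.876 40.880 20.289 -4.793 3.329 N·m.
t=0.090 s (step 9): theta=-0.324 1.224 0.524 -0.284 1.294 rad, qdot=-6.886 13.690 -4.107 -2.279 16.407 rad/s, tip=0.675 0.270 0.929 m, effort=42.140 22.473 14.065 -0.409 0.298 N·m.
t=0.120 s (step 12): theta=-0.494 1.577 0.394 -0.368 1.774 rad, qdot=-4.574 10.099 -4.286 -3.360 15.420 rad/s, tip=0.607 0.231 0.796 m, effort=14.049 5.813 10.214 0.656 -1.714 N·m.
t=0.150 s (step 15): theta=-0.607 1.845 0.273 -0.479 2.215 rad, qdot=-3.070 7.927 -3.740 -3.979 13.956 rad/s, tip=0.559 0.205 0.647 m, effort=-2.933 -6.075 7.647 -0.554 -3.491 N·m.
t=0.180 s (step 18): theta=-0.684 2.060 0.169 -0.603 2.614 rad, qdot=-2.104 6.488 -3.219 -4.171 12.718 rad/s, tip=0.533 0.183 0.495 m, effort=-16.340 -19.007 5.386 -1.889 -4.887 N·m.
t=0.210 s (step 21): theta=-0.739 2.236 0.080 -0.720 2.978 rad, qdot=-1.691 5.186 -2.653 -3.290 11.413 rad/s, tip=0.530 0.162 0.352 m, effort=-42.159 -48.352 4.760 -2.347 -5.862 N·m.
t=0.240 s (step 24): theta=-0.799 2.365 0.023 -0.768 3.292 rad, qdot=-2.622 3.226 -0.831 0.234 9.910 rad/s, tip=0.547 0.143 0.222 m, effort=-113.393 -112.535 21.084 -3.763 -6.471 N·m.
t=0.270 s (step 27): theta=-0.958 2.454 0.058 -0.686 3.595 rad, qdot=-7.092 1.989 4.551 3.701 11.982 rad/s, tip=0.570 0.140 0.112 m, effort=44.550 27.944 7.737 -8.439 -7.399 N·m.
t=0.300 s (step 30): theta=-1.073 2.493 0.258 -0.521 3.828 rad, qdot=-0.996 1.129 6.783 5.800 4.516 rad/s, tip=0.598 0.166 0.043 m, effort=62.599 41.879 -20.154 -5.813 -6.970 N·m.
t=0.330 s (step 33): theta=-1.051 2.527 0.418 -0.380 3.916 rad, qdot=2.104 1.090 3.773 3.494 1.740 rad/s, tip=0.622 0.180 -0.008 m, effort=35.064 14.856 -17.693 -3.297 -5.495 N·m.
t=0.360 s (step 36): theta=-0.962 2.555 0.487 -0.312 3.948 rad, qdot=3.693 0.719 0.933 1.178 0.523 rad/s, tip=0.635 0.173 -0.064 m, effort=17.391 0.834 -12.138 -1.212 -3.815 N·m.
t=0.390 s (step 39): theta=-0.836 2.569 0.484 -0.298 3.952 rad, qdot=4.676 0.181 -0.936 -0.109 -0.238 rad/s, tip=0.634 0.153 -0.124 m, effort=7.173 -4.729 -6.593 -0.524 -2.706 N·m.
t=0.420 s (step 42): theta=-0.684 2.566 0.440 -0.307 3.935 rad, qdot=5.358 -0.360 -1.914 -0.404 -0.830 rad/s, tip=0.620 0.130 -0.183 m, effort=0.430 -6.591 -1.535 -1.004 -2.267 N·m.
t=0.450 s (step 45): theta=-0.517 2.547 0.376 -0.320 3.907 rad, qdot=5.794 -0.891 -2.296 -0.438 -1.018 rad/s, tip=0.598 0.107 -0.239 m, effort=-4.851 -7.481 2.636 -1.920 -2.371 N·m.
t=0.480 s (step 48): theta=-0.339 2.513 0.307 -0.333 3.877 rad, qdot=5.997 -1.374 -2.249 -0.401 -0.934 rad/s, tip=0.571 0.085 -0.291 m, effort=-9.506 -8.351 5.928 -2.894 -2.760 N·m.
t=0.510 s (step 51): theta=-0.159 2.466 0.243 -0.344 3.852 rad, qdot=5.967 -1.763 -1.929 -0.373 -0.702 rad/s, tip=0.541 0.064 -0.339 m, effort=-13.451 -9.276 8.213 -3.697 -3.215 N·m.
t=0.540 s (step 54): theta=0.016 2.409 0.192 -0.355 3.835 rad, qdot=5.732 -2.032 -1.468 -0.358 -0.426 rad/s, tip=0.510 0.044 -0.384 m, effort=-16.378 -10.001 9.467 -4.232 -3.587 N·m.
t=0.570 s (step 57): theta=0.183 2.345 0.156 -0.366 3.826 rad, qdot=5.349 -2.183 -0.968 -0.343 -0.177 rad/s, tip=0.480 0.024 -0.423 m, effort=-18.166 -10.311 9.838 -4.499 -3.813 N·m.
t=0.600 s (step 60): theta=0.336 2.279 0.134 -0.376 3.824 rad, qdot=4.883 -2.233 -0.497 -0.309 0.000 rad/s, tip=0.452 0.004 -0.457 m, effort=-18.986 -10.185 9.605 -4.552 -3.888 N·m.
t=0.630 s (step 63): theta=0.475 2.212 0.125 -0.384 3.825 rad, qdot=4.386 -2.205 -0.077 -0.214 0.055 rad/s, tip=0.426 -0.015 -0.486 m, effort=-19.190 -9.760 9.100 -4.461 -3.820 N·m.
t=0.660 s (step 66): theta=0.600 2.148 0.094 -0.458 3.858 rad, qdot=4.049 -1.896 -2.925 -5.751 1.905 rad/s, tip=0.411 -0.036 -0.505 m, effort=14.872 23.297 -4.518 -13.023 -11.287 N·m.
t=0.690 s (step 69): theta=0.727 2.110 -0.022 -0.612 3.823 rad, qdot=4.537 -0.546 -4.172 -3.106 -5.470 rad/s, tip=0.409 -0.057 -0.496 m, effort=21.623 36.881 2.076 -10.980 -9.397 N·m.
t=0.720 s (step 72): theta=0.865 2.131 -0.136 -0.626 3.531 rad, qdot=4.021 2.430 -3.679 0.674 -12.079 rad/s, tip=0.415 -0.062 -0.468 m, effort=-119.111 -40.464 37.590 -8.614 -1.365 N·m.
t=0.750 s (step 75): theta=0.822 2.280 -0.236 -0.638 3.344 rad, qdot=-6.600 6.490 -2.707 -0.579 -0.610 rad/s, tip=0.436 -0.065 -0.444 m, effort=-137.662 -99.422 36.224 -3.274 0.098 N·m.
t=0.780 s (step 78): theta=0.511 2.481 -0.292 -0.642 3.442 rad, qdot=-14.313 6.737 -0.742 0.315 7.112 rad/s, tip=0.454 -0.074 -0.398 m, effort=-149.531 -106.239 42.269 -4.412 -3.040 N·m.
t=0.810 s (step 81): theta=-0.006 2.709 -0.269 -0.546 3.607 rad, qdot=-16.678 8.161 0.822 4.764 0.800 rad/s, tip=0.482 -0.076 -0.362 m, effort=109.564 103.675 -34.566 -5.659 -4.965 N·m.
t=0.840 s (step 84): theta=-0.394 2.930 -0.302 -0.476 3.540 rad, qdot=-8.874 6.423 -2.981 0.061 -5.106 rad/s, tip=0.515 -0.073 -0.324 m, effort=108.930 84.312 -40.560 -4.093 -3.479 N·m.
t=0.870 s (step 87): theta=-0.485 3.069 -0.420 -0.561 3.346 rad, qdot=3.705 2.175 -3.685 -6.115 -6.261 rad/s, tip=0.545 -0.073 -0.277 m.


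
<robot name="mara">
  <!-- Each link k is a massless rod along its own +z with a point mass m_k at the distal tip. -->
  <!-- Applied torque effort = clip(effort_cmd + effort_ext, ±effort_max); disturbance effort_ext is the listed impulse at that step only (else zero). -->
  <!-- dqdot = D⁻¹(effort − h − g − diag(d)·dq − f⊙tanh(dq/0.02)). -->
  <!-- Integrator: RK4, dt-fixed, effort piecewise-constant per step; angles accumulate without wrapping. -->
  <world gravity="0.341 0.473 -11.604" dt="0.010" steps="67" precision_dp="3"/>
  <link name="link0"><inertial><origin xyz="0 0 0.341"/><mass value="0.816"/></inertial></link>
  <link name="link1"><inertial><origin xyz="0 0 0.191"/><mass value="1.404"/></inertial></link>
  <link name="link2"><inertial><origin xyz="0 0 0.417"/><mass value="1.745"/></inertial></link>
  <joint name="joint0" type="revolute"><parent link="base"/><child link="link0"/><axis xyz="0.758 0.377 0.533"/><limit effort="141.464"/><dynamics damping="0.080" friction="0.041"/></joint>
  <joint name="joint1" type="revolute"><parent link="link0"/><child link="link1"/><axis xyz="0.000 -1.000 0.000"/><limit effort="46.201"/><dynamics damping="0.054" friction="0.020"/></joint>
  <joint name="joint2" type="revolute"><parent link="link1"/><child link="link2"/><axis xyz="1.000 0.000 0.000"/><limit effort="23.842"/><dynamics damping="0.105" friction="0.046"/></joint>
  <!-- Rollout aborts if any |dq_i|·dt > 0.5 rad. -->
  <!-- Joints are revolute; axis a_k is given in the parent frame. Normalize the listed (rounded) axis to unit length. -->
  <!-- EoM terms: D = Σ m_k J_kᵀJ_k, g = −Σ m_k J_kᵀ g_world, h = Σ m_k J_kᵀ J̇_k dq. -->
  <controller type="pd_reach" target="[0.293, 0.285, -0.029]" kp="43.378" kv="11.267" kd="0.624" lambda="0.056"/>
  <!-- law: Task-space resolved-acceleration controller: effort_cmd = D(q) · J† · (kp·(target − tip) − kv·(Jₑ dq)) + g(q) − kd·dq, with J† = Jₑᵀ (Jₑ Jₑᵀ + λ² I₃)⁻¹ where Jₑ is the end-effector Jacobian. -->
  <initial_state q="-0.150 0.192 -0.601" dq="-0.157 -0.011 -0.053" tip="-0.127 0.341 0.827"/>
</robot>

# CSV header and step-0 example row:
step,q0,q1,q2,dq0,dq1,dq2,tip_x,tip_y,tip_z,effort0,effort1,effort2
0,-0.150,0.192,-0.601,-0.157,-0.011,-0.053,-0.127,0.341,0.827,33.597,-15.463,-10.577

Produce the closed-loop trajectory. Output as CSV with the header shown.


step,q0,q1,q2,dq0,dq1,dq2,tip_x,tip_y,tip_z,effort0,effort1,effort2
1,-0.147,0.193,-0.612,0.845,0.263,-2.226,-0.126,0.343,0.825,30.329,-14.185,-7.588
2,-0.134,0.197,-0.643,1.639,0.442,-3.939,-0.124,0.343,0.820,26.374,-12.807,-5.300
3,-0.115,0.202,-0.689,2.230,0.521,-5.219,-0.120,0.344,0.812,22.117,-11.388,-3.530
4,-0.090,0.207,-0.746,2.641,0.511,-6.123,-0.115,0.344,0.802,17.923,-9.983,-2.121
5,-0.063,0.212,-0.810,2.901,0.422,-6.721,-0.109,0.344,0.791,14.057,-8.633,-0.947
6,-0.033,0.215,-0.879,3.041,0.270,-7.081,-0.101,0.342,0.778,10.662,-7.366,0.084
7,-0.002,0.217,-0.951,3.089,0.065,-7.264,-0.093,0.341,0.763,7.784,-6.195,1.031
8,0.029,0.216,-1.024,3.070,-0.187,-7.318,-0.085,0.339,0.748,5.407,-5.127,1.928
9,0.059,0.213,-1.097,3.000,-0.482,-7.279,-0.076,0.336,0.731,3.487,-4.156,2.795
10,0.088,0.206,-1.169,2.893,-0.821,-7.175,-0.066,0.334,0.714,1.968,-3.274,3.638
11,0.117,0.196,-1.240,2.760,-1.207,-7.023,-0.056,0.331,0.696,0.796,-2.473,4.456
12,0.144,0.182,-1.309,2.607,-1.641,-6.837,-0.047,0.328,0.677,-0.073,-1.749,5.245
13,0.169,0.163,-1.377,2.440,-2.129,-6.623,-0.037,0.324,0.658,-0.675,-1.096,6.001
14,0.192,0.139,-1.442,2.263,-2.674,-6.388,-0.027,0.321,0.639,-1.037,-0.513,6.717
15,0.214,0.110,-1.504,2.079,-3.276,-6.136,-0.018,0.318,0.620,-1.170,-0.006,7.389
16,0.234,0.074,-1.564,1.889,-3.934,-5.867,-0.010,0.315,0.600,-1.081,0.418,8.015
17,0.252,0.031,-1.622,1.697,-4.641,-5.586,-0.002,0.311,0.581,-0.770,0.743,8.596
18,0.268,-0.019,-1.676,1.503,-5.389,-5.292,0.004,0.308,0.562,-0.239,0.948,9.133
19,0.282,-0.077,-1.727,1.309,-6.163,-4.989,0.009,0.305,0.543,0.491,1.020,9.631
20,0.294,-0.142,-1.776,1.116,-6.954,-4.678,0.013,0.302,0.524,1.355,0.961,10.095
21,0.304,-0.216,-1.821,0.925,-7.751,-4.364,0.015,0.298,0.506,2.203,0.820,10.528
22,0.312,-0.297,-1.863,0.734,-8.544,-4.048,0.016,0.295,0.489,2.750,0.735,10.934
23,0.319,-0.387,-1.902,0.541,-9.303,-3.731,0.015,0.292,0.474,2.584,0.959,11.307
24,0.323,-0.483,-1.938,0.340,-9.961,-3.417,0.012,0.289,0.460,1.322,1.804,11.641
25,0.326,-0.585,-1.970,0.122,-10.394,-3.110,0.008,0.285,0.447,-1.046,3.420,11.916
26,0.326,-0.689,-2.000,-0.113,-10.450,-2.815,0.002,0.282,0.436,-3.955,5.582,12.102
27,0.323,-0.792,-2.027,-0.360,-10.022,-2.539,-0.004,0.279,0.427,-6.566,7.769,12.157
28,0.318,-0.887,-2.051,-0.602,-9.110,-2.282,-0.011,0.277,0.419,-8.309,9.514,12.038
29,0.311,-0.972,-2.072,-0.819,-7.810,-2.039,-0.017,0.275,0.413,-9.076,10.610,11.724
30,0.302,-1.042,-2.092,-0.995,-6.262,-1.805,-0.023,0.273,0.408,-9.058,11.079,11.223
31,0.292,-1.097,-2.108,-1.125,-4.601,-1.573,-0.029,0.273,0.404,-8.534,11.052,10.574
32,0.280,-1.134,-2.123,-1.207,-2.934,-1.344,-0.034,0.273,0.399,-7.756,10.678,9.827
33,0.268,-1.156,-2.135,-1.250,-1.336,-1.122,-0.038,0.274,0.395,-6.908,10.090,9.036
34,0.255,-1.162,-2.146,-1.265,0.146,-0.914,-0.041,0.275,0.391,-6.104,9.392,8.251
35,0.242,-1.153,-2.154,-1.263,1.482,-0.728,-0.043,0.277,0.387,-5.403,8.659,7.506
36,0.230,-1.133,-2.160,-1.254,2.672,-0.571,-0.045,0.280,0.382,-4.827,7.929,6.828
37,0.217,-1.101,-2.165,-1.246,3.716,-0.446,-0.046,0.283,0.377,-4.371,7.229,6.229
38,0.205,-1.059,-2.169,-1.244,4.623,-0.354,-0.046,0.286,0.372,-4.014,6.569,5.714
39,0.192,-1.009,-2.173,-1.249,5.400,-0.297,-0.046,0.290,0.366,-3.728,5.949,5.285
40,0.180,-0.952,-2.175,-1.264,6.058,-0.272,-0.045,0.293,0.361,-3.480,5.366,4.937
41,0.167,-0.888,-2.178,-1.288,6.607,-0.276,-0.044,0.297,0.354,-3.239,4.808,4.664
42,0.154,-0.820,-2.181,-1.320,7.056,-0.306,-0.042,0.300,0.348,-2.972,4.267,4.459
43,0.140,-0.748,-2.184,-1.358,7.409,-0.358,-0.040,0.304,0.341,-2.652,3.731,4.316
44,0.127,-0.672,-2.188,-1.403,7.673,-0.429,-0.038,0.307,0.334,-2.260,3.193,4.227
45,0.112,-0.595,-2.193,-1.453,7.847,-0.515,-0.035,0.310,0.327,-1.781,2.646,4.185
46,0.098,-0.516,-2.199,-1.510,7.934,-0.613,-0.032,0.313,0.319,-1.214,2.091,4.182
47,0.082,-0.437,-2.205,-1.573,7.933,-0.716,-0.029,0.316,0.311,-0.567,1.532,4.212
48,0.066,-0.358,-2.213,-1.643,7.846,-0.823,-0.025,0.318,0.303,0.137,0.982,4.267
49,0.049,-0.280,-2.222,-1.721,7.675,-0.928,-0.020,0.320,0.294,0.870,0.454,4.337
50,0.032,-0.205,-2.231,-1.806,7.427,-1.028,-0.015,0.322,0.285,1.597,-0.033,4.416
51,0.013,-0.132,-2.242,-1.900,7.113,-1.120,-0.010,0.324,0.276,2.287,-0.463,4.494
52,-0.006,-0.063,-2.254,-2.000,6.745,-1.199,-0.004,0.325,0.267,2.917,-0.823,4.563
53,-0.027,0.003,-2.266,-2.105,6.339,-1.265,0.002,0.325,0.258,3.473,-1.107,4.616
54,-0.048,0.064,-2.279,-2.215,5.910,-1.317,0.009,0.326,0.249,3.953,-1.315,4.645
55,-0.071,0.121,-2.292,-2.327,5.473,-1.352,0.016,0.326,0.240,4.360,-1.452,4.647
56,-0.095,0.173,-2.306,-2.441,5.040,-1.373,0.023,0.326,0.231,4.707,-1.527,4.617
57,-0.120,0.222,-2.320,-2.554,4.621,-1.379,0.030,0.325,0.223,5.008,-1.550,4.554
58,-0.146,0.266,-2.334,-2.666,4.223,-1.370,0.037,0.325,0.214,5.278,-1.532,4.456
59,-0.173,0.306,-2.347,-2.776,3.849,-1.349,0.045,0.324,0.206,5.531,-1.483,4.324
60,-0.202,0.343,-2.361,-2.882,3.503,-1.317,0.052,0.323,0.198,5.780,-1.413,4.159
61,-0.231,0.377,-2.374,-2.984,3.185,-1.274,0.059,0.321,0.190,6.036,-1.329,3.963
62,-0.261,0.407,-2.386,-3.081,2.895,-1.222,0.066,0.320,0.183,6.307,-1.238,3.737
63,-0.292,0.435,-2.398,-3.172,2.631,-1.163,0.073,0.319,0.176,6.601,-1.144,3.484
64,-0.325,0.460,-2.409,-3.257,2.392,-1.097,0.080,0.317,0.169,6.922,-1.051,3.206
65,-0.358,0.482,-2.420,-3.335,2.176,-1.026,0.087,0.316,0.162,7.273,-0.961,2.907
66,-0.391,0.503,-2.430,-3.405,1.982,-0.950,0.093,0.314,0.155,7.655,-0.878,2.588
67,-0.426,0.522,-2.439,-3.467,1.806,-0.872,0.100,0.313,0.149,,,


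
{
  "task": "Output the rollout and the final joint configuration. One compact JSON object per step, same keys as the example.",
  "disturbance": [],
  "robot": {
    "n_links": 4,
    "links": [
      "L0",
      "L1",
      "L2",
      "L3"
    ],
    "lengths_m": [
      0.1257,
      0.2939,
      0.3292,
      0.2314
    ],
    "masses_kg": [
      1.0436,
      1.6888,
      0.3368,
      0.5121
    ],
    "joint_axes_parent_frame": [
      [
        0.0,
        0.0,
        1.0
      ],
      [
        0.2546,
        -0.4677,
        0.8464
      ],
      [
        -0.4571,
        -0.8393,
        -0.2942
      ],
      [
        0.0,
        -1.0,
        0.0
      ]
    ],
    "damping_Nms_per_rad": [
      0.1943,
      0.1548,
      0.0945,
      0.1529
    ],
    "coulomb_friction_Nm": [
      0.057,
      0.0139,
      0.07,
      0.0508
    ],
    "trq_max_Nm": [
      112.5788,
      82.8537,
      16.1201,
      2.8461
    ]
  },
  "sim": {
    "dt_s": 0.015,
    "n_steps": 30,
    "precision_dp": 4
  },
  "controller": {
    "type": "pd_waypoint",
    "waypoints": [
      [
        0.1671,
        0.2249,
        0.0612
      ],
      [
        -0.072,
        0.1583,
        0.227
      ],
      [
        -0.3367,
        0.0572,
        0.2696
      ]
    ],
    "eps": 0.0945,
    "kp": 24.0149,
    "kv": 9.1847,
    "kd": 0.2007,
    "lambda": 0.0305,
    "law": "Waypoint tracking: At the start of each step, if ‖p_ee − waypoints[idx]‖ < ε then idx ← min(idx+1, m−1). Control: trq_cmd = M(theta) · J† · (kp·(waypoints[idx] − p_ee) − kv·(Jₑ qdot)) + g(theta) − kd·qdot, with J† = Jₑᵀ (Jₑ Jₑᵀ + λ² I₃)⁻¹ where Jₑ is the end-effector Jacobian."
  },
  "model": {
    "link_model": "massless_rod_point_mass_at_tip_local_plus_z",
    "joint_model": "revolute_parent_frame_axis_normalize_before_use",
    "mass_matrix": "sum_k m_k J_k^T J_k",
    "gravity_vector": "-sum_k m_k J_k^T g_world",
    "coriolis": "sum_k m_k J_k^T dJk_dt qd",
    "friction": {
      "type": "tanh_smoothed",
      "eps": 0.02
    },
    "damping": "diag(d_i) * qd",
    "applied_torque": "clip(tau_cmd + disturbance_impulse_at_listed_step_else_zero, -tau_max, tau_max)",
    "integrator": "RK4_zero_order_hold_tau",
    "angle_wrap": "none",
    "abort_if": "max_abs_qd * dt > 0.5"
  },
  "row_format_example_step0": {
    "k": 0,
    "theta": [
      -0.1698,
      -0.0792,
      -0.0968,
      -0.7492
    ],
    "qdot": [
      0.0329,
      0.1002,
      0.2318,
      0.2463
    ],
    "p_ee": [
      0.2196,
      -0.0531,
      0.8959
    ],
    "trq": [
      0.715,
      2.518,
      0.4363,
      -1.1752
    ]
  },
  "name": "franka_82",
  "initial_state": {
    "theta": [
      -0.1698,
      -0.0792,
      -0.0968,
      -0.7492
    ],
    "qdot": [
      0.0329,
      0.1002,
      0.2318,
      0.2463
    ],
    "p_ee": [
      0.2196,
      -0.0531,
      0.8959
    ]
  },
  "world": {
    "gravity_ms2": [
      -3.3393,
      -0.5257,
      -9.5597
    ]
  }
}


{"k":1,"theta":[-0.1667,-0.0708,-0.093,-0.7619],"qdot":[0.408,1.0147,0.2404,-1.839],"p_ee":[0.2174,-0.0514,0.8952],"trq":[0.5619,1.7806,0.3585,-0.5524]}
{"k":2,"theta":[-0.1574,-0.0504,-0.091,-0.7965],"qdot":[0.8131,1.6887,0.0311,-2.7553],"p_ee":[0.2151,-0.0487,0.8914],"trq":[0.4185,1.0969,0.1762,-0.2876]}
{"k":3,"theta":[-0.1436,-0.0217,-0.0919,-0.8416],"qdot":[0.9955,2.134,-0.127,-3.2604],"p_ee":[0.2126,-0.0454,0.8858],"trq":[0.3494,0.4437,-0.0712,-0.1517]}
{"k":4,"theta":[-0.1282,0.0126,-0.0949,-0.8924],"qdot":[1.0444,2.4265,-0.269,-3.503],"p_ee":[0.2096,-0.042,0.8791],"trq":[0.3307,-0.1345,-0.3202,-0.0843]}
{"k":5,"theta":[-0.1128,0.0504,-0.0999,-0.9456],"qdot":[1.0058,2.6142,-0.403,-3.5981],"p_ee":[0.2062,-0.0385,0.8715],"trq":[0.3482,-0.6261,-0.5438,-0.0463]}
{"k":6,"theta":[-0.0983,0.0904,-0.107,-0.9996],"qdot":[0.9143,2.7295,-0.5362,-3.6093],"p_ee":[0.2025,-0.0351,0.8632],"trq":[0.39,-1.033,-0.7316,-0.0175]}
{"k":7,"theta":[-0.0854,0.1319,-0.1161,-1.0534],"qdot":[0.7951,2.796,-0.6761,-3.5695],"p_ee":[0.1987,-0.0319,0.8544],"trq":[0.4463,-1.3624,-0.8801,0.0113]}
{"k":8,"theta":[-0.0744,0.174,-0.1273,-1.1063],"qdot":[0.6643,2.8298,-0.8269,-3.4978],"p_ee":[0.1948,-0.0289,0.8451],"trq":[0.5098,-1.6243,-0.9894,0.0447]}
{"k":9,"theta":[-0.0654,0.2166,-0.1409,-1.158],"qdot":[0.5318,2.8413,-0.9898,-3.4056],"p_ee":[0.1911,-0.026,0.8353],"trq":[0.5748,-1.8308,-1.0618,0.0843]}
{"k":10,"theta":[-0.0583,0.2591,-0.1571,-1.2083],"qdot":[0.4037,2.8362,-1.1634,-3.3],"p_ee":[0.1875,-0.0232,0.8251],"trq":[0.6363,-1.9939,-1.1,0.1305]}
{"k":11,"theta":[-0.0531,0.3015,-0.1759,-1.2568],"qdot":[0.2841,2.8165,-1.3437,-3.186],"p_ee":[0.1843,-0.0203,0.8145],"trq":[0.6896,-2.1259,-1.1067,0.1829]}
{"k":12,"theta":[-0.0496,0.3435,-0.1974,-1.3037],"qdot":[0.1764,2.781,-1.5242,-3.0679],"p_ee":[0.1813,-0.0173,0.8035],"trq":[0.7301,-2.2375,-1.0851,0.241]}
{"k":13,"theta":[-0.0476,0.3848,-0.2215,-1.3488],"qdot":[0.0836,2.7256,-1.6968,-2.9496],"p_ee":[0.1787,-0.0139,0.7922],"trq":[0.7537,-2.3371,-1.0384,0.3039]}
{"k":14,"theta":[-0.0469,0.425,-0.2481,-1.3921],"qdot":[0.0124,2.6447,-1.8514,-2.8352],"p_ee":[0.1763,-0.0102,0.7805],"trq":[0.7563,-2.4296,-0.9706,0.3708]}
{"k":15,"theta":[-0.047,0.4638,-0.2768,-1.4338],"qdot":[-0.0076,2.5281,-1.9706,-2.7306],"p_ee":[0.1741,-0.0061,0.7685],"trq":[0.7268,-2.5183,-0.8875,0.4411]}
{"k":16,"theta":[-0.0471,0.5006,-0.307,-1.4741],"qdot":[-0.0087,2.3784,-2.0592,-2.6363],"p_ee":[0.1722,-0.0014,0.7563],"trq":[0.6822,-2.5965,-0.7931,0.5128]}
{"k":17,"theta":[-0.0472,0.535,-0.3384,-1.5129],"qdot":[-0.006,2.2006,-2.1231,-2.5497],"p_ee":[0.1704,0.0038,0.7439],"trq":[0.6348,-2.6559,-0.6916,0.5835]}
{"k":18,"theta":[-0.0473,0.5665,-0.3705,-1.5505],"qdot":[-0.0016,2.0009,-2.1675,-2.468],"p_ee":[0.1687,0.0093,0.7314],"trq":[0.5908,-2.6917,-0.5865,0.651]}
{"k":19,"theta":[-0.0473,0.5949,-0.4033,-1.5869],"qdot":[0.0033,1.7876,-2.1991,-2.3879],"p_ee":[0.1672,0.0151,0.7187],"trq":[0.5545,-2.7021,-0.4802,0.7134]}
{"k":20,"theta":[-0.0472,0.62,-0.4364,-1.6221],"qdot":[0.0086,1.5687,-2.2239,-2.3065],"p_ee":[0.1659,0.0211,0.7059],"trq":[0.5272,-2.6888,-0.3741,0.7693]}
{"k":21,"theta":[-0.047,0.6419,-0.4699,-1.6561],"qdot":[0.0151,1.3507,-2.2464,-2.2219],"p_ee":[0.1648,0.0271,0.693],"trq":[0.5085,-2.6555,-0.2687,0.8181]}
{"k":22,"theta":[-0.0467,0.6605,-0.5037,-1.6887],"qdot":[0.0232,1.1386,-2.2695,-2.1331],"p_ee":[0.1639,0.0331,0.6801],"trq":[0.4966,-2.6066,-0.1641,0.8592]}
{"k":23,"theta":[-0.0462,0.6761,-0.5379,-1.72],"qdot":[0.0337,0.9355,-2.2946,-2.04],"p_ee":[0.1632,0.0391,0.6671],"trq":[0.4892,-2.5465,-0.0606,0.8928]}
{"k":24,"theta":[-0.0456,0.6886,-0.5725,-1.7499],"qdot":[0.0477,0.7426,-2.3214,-1.9429],"p_ee":[0.1627,0.0451,0.6542],"trq":[0.4842,-2.4791,0.0419,0.9191]}
{"k":25,"theta":[-0.0448,0.6984,-0.6075,-1.7783],"qdot":[0.065,0.5609,-2.3497,-1.8424],"p_ee":[0.1625,0.0509,0.6413],"trq":[0.4798,-2.4071,0.1433,0.9384]}
{"k":26,"theta":[-0.0436,0.7055,-0.643,-1.8052],"qdot":[0.0851,0.3906,-2.379,-1.739],"p_ee":[0.1624,0.0566,0.6284],"trq":[0.4748,-2.3326,0.2437,0.9511]}
{"k":27,"theta":[-0.0422,0.7102,-0.6788,-1.8305],"qdot":[0.1069,0.2314,-2.4086,-1.6334],"p_ee":[0.1625,0.0622,0.6156],"trq":[0.4687,-2.257,0.343,0.9574]}
{"k":28,"theta":[-0.0404,0.7125,-0.7151,-1.8542],"qdot":[0.1299,0.0829,-2.4375,-1.5264],"p_ee":[0.1628,0.0677,0.6029],"trq":[0.4609,-2.1813,0.4412,0.958]}
{"k":29,"theta":[-0.0383,0.7127,-0.7519,-1.8763],"qdot":[0.1515,-0.0529,-2.4671,-1.4167],"p_ee":[0.1632,0.0731,0.5903],"trq":[0.4511,-2.1072,0.5387,0.9529]}
{"k":30,"theta":[-0.0358,0.711,-0.7891,-1.8967],"qdot":[0.1701,-0.1745,-2.4976,-1.3043],"p_ee":[0.1638,0.0783,0.5778]}
{"summary": "final theta (rad): -0.0358 0.7110 -0.7891 -1.8967"}


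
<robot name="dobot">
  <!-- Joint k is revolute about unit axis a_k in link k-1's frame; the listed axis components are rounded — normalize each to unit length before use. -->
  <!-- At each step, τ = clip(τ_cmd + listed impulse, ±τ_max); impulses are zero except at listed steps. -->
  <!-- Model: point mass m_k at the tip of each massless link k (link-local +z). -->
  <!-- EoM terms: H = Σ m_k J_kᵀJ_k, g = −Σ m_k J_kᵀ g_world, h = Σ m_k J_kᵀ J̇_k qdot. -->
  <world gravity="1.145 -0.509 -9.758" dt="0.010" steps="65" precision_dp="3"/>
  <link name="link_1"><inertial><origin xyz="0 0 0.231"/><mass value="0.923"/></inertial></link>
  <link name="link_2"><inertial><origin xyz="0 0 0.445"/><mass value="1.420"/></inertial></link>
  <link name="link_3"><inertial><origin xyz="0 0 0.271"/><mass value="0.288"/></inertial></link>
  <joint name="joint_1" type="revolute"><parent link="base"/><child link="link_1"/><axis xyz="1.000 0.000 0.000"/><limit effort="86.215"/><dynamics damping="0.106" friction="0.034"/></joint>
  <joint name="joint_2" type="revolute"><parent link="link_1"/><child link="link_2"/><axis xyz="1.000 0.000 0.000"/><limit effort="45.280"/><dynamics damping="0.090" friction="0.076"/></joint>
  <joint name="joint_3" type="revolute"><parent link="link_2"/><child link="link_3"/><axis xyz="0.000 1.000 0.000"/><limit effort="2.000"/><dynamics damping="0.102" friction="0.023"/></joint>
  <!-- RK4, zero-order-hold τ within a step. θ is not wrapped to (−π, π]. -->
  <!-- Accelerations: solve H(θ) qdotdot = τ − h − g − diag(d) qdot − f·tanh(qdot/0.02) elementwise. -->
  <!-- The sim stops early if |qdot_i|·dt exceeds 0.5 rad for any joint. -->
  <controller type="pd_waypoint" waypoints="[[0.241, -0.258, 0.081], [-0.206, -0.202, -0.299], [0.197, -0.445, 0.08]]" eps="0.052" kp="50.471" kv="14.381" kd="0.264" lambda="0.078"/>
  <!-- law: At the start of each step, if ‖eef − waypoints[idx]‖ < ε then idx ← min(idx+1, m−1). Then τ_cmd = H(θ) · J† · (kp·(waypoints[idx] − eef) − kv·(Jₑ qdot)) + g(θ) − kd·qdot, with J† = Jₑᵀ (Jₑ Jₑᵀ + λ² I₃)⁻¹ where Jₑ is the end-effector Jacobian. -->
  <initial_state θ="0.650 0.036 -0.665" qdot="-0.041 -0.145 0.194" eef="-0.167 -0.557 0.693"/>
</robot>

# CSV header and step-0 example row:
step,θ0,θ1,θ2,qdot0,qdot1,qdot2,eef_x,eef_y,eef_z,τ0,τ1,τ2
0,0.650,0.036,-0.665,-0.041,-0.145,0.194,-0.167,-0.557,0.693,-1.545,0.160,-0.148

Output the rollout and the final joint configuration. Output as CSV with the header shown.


step,θ0,θ1,θ2,qdot0,qdot1,qdot2,eef_x,eef_y,eef_z,τ0,τ1,τ2
1,0.649,0.036,-0.664,-0.126,0.117,-0.017,-0.167,-0.556,0.694,-2.875,-0.799,-0.031
2,0.648,0.038,-0.665,-0.165,0.285,-0.148,-0.167,-0.556,0.694,-4.030,-1.587,0.039
3,0.646,0.042,-0.667,-0.201,0.430,-0.239,-0.168,-0.556,0.693,-5.082,-2.284,0.087
4,0.644,0.046,-0.670,-0.242,0.564,-0.303,-0.168,-0.557,0.692,-6.047,-2.908,0.119
5,0.641,0.053,-0.673,-0.292,0.696,-0.349,-0.169,-0.558,0.690,-6.942,-3.473,0.140
6,0.638,0.060,-0.677,-0.354,0.834,-0.381,-0.170,-0.559,0.688,-7.780,-3.990,0.153
7,0.634,0.070,-0.680,-0.432,0.981,-0.404,-0.171,-0.561,0.686,-8.574,-4.471,0.162
8,0.629,0.080,-0.685,-0.528,1.143,-0.419,-0.171,-0.562,0.684,-9.334,-4.921,0.166
9,0.623,0.092,-0.689,-0.642,1.322,-0.427,-0.172,-0.564,0.681,-10.069,-5.349,0.168
10,0.616,0.107,-0.693,-0.778,1.523,-0.431,-0.173,-0.566,0.679,-10.787,-5.758,0.167
11,0.607,0.123,-0.697,-0.937,1.747,-0.429,-0.174,-0.567,0.676,-11.492,-6.152,0.165
12,0.597,0.142,-0.702,-1.120,1.997,-0.421,-0.175,-0.569,0.673,-12.184,-6.532,0.162
13,0.585,0.163,-0.706,-1.329,2.275,-0.406,-0.176,-0.571,0.670,-12.862,-6.896,0.157
14,0.570,0.187,-0.710,-1.563,2.582,-0.383,-0.177,-0.572,0.667,-13.517,-7.240,0.150
15,0.554,0.215,-0.713,-1.824,2.917,-0.351,-0.177,-0.573,0.664,-14.136,-7.556,0.143
16,0.534,0.246,-0.717,-2.110,3.280,-0.307,-0.178,-0.574,0.661,-14.700,-7.833,0.134
17,0.511,0.281,-0.720,-2.419,3.667,-0.251,-0.179,-0.575,0.657,-15.183,-8.057,0.124
18,0.485,0.319,-0.722,-2.747,4.072,-0.179,-0.179,-0.575,0.654,-15.554,-8.211,0.114
19,0.456,0.362,-0.723,-3.089,4.488,-0.092,-0.179,-0.575,0.650,-15.783,-8.280,0.103
20,0.424,0.409,-0.724,-3.439,4.906,0.008,-0.179,-0.574,0.647,-15.838,-8.249,0.094
21,0.387,0.460,-0.723,-3.788,5.314,0.107,-0.179,-0.573,0.643,-15.695,-8.110,0.095
22,0.348,0.515,-0.721,-4.129,5.703,0.224,-0.179,-0.572,0.639,-15.349,-7.864,0.095
23,0.305,0.574,-0.718,-4.455,6.063,0.356,-0.178,-0.569,0.634,-14.804,-7.524,0.096
24,0.259,0.637,-0.714,-4.759,6.384,0.498,-0.178,-0.566,0.630,-14.083,-7.111,0.100
25,0.210,0.702,-0.708,-5.036,6.661,0.644,-0.176,-0.563,0.625,-13.216,-6.650,0.107
26,0.158,0.770,-0.701,-5.282,6.889,0.791,-0.175,-0.558,0.619,-12.241,-6.171,0.117
27,0.104,0.839,-0.693,-5.496,7.067,0.932,-0.173,-0.553,0.613,-11.199,-5.701,0.132
28,0.048,0.911,-0.683,-5.677,7.197,1.065,-0.171,-0.548,0.607,-10.126,-5.264,0.150
29,-0.009,0.983,-0.671,-5.828,7.280,1.187,-0.169,-0.541,0.600,-9.055,-4.879,0.171
30,-0.068,1.056,-0.659,-5.948,7.322,1.296,-0.166,-0.535,0.593,-8.013,-4.555,0.193
31,-0.128,1.129,-0.646,-6.043,7.326,1.391,-0.163,-0.528,0.586,-7.020,-4.299,0.217
32,-0.189,1.202,-0.631,-6.114,7.297,1.472,-0.160,-0.520,0.578,-6.088,-4.111,0.240
33,-0.250,1.275,-0.616,-6.164,7.241,1.539,-0.157,-0.512,0.570,-5.228,-3.987,0.263
34,-0.312,1.347,-0.601,-6.197,7.163,1.593,-0.153,-0.504,0.561,-4.442,-3.920,0.284
35,-0.374,1.418,-0.584,-6.216,7.067,1.635,-0.150,-0.496,0.552,-3.731,-3.903,0.302
36,-0.436,1.488,-0.568,-6.223,6.957,1.666,-0.146,-0.487,0.543,-3.096,-3.928,0.319
37,-0.498,1.557,-0.551,-6.219,6.836,1.688,-0.142,-0.479,0.534,-2.532,-3.986,0.332
38,-0.560,1.625,-0.534,-6.209,6.709,1.703,-0.138,-0.470,0.525,-2.035,-4.069,0.343
39,-0.622,1.691,-0.517,-6.192,6.576,1.710,-0.134,-0.462,0.515,-1.602,-4.170,0.350
40,-0.684,1.756,-0.500,-6.171,6.441,1.712,-0.130,-0.454,0.506,-1.227,-4.283,0.355
41,-0.746,1.820,-0.483,-6.147,6.306,1.709,-0.126,-0.446,0.496,-0.905,-4.402,0.358
42,-0.807,1.882,-0.466,-6.121,6.172,1.702,-0.122,-0.438,0.486,-0.632,-4.523,0.358
43,-0.868,1.943,-0.449,-6.094,6.040,1.691,-0.118,-0.430,0.477,-0.402,-4.642,0.356
44,-0.929,2.003,-0.432,-6.067,5.912,1.679,-0.113,-0.423,0.467,-0.213,-4.755,0.353
45,-0.989,2.062,-0.415,-6.041,5.788,1.664,-0.109,-0.416,0.458,-0.059,-4.862,0.347
46,-1.050,2.119,-0.399,-6.017,5.670,1.647,-0.105,-0.409,0.449,0.062,-4.960,0.341
47,-1.110,2.175,-0.382,-5.994,5.557,1.629,-0.101,-0.402,0.440,0.153,-5.047,0.333
48,-1.169,2.230,-0.366,-5.973,5.451,1.610,-0.097,-0.396,0.431,0.218,-5.123,0.325
49,-1.229,2.284,-0.350,-5.956,5.352,1.591,-0.093,-0.391,0.422,0.259,-5.186,0.316
50,-1.288,2.337,-0.334,-5.942,5.261,1.570,-0.089,-0.386,0.414,0.277,-5.237,0.306
51,-1.348,2.389,-0.319,-5.931,5.177,1.550,-0.085,-0.381,0.406,0.274,-5.275,0.296
52,-1.407,2.441,-0.303,-5.925,5.100,1.529,-0.081,-0.377,0.398,0.253,-5.301,0.286
53,-1.466,2.491,-0.288,-5.922,5.032,1.508,-0.077,-0.373,0.390,0.213,-5.315,0.275
54,-1.526,2.541,-0.273,-5.924,4.972,1.487,-0.073,-0.369,0.382,0.157,-5.317,0.265
55,-1.585,2.591,-0.259,-5.930,4.921,1.466,-0.069,-0.366,0.375,0.085,-5.311,0.255
56,-1.644,2.640,-0.244,-5.940,4.877,1.446,-0.065,-0.364,0.368,-0.001,-5.299,0.244
57,-1.704,2.688,-0.230,-5.952,4.841,1.425,-0.062,-0.362,0.362,-0.100,-5.286,0.234
58,-1.763,2.737,-0.216,-5.965,4.811,1.405,-0.058,-0.360,0.355,-0.212,-5.280,0.225
59,-1.823,2.785,-0.202,-5.977,4.786,1.385,-0.054,-0.359,0.349,-0.333,-5.295,0.215
60,-1.883,2.832,-0.188,-5.981,4.762,1.366,-0.051,-0.358,0.343,-0.460,-5.347,0.206
61,-1.943,2.880,-0.174,-5.971,4.735,1.347,-0.047,-0.358,0.338,-0.590,-5.462,0.197
62,-2.002,2.927,-0.161,-5.936,4.698,1.330,-0.043,-0.359,0.332,-0.716,-5.673,0.188
63,-2.061,2.974,-0.148,-5.861,4.641,1.314,-0.040,-0.360,0.327,-0.833,-6.014,0.179
64,-2.119,3.020,-0.135,-5.727,4.550,1.301,-0.036,-0.362,0.323,-0.935,-6.512,0.170
65,-2.175,3.064,-0.122,-5.514,4.411,1.291,-0.033,-0.364,0.319,,,
# final θ (rad): -2.175 3.064 -0.122


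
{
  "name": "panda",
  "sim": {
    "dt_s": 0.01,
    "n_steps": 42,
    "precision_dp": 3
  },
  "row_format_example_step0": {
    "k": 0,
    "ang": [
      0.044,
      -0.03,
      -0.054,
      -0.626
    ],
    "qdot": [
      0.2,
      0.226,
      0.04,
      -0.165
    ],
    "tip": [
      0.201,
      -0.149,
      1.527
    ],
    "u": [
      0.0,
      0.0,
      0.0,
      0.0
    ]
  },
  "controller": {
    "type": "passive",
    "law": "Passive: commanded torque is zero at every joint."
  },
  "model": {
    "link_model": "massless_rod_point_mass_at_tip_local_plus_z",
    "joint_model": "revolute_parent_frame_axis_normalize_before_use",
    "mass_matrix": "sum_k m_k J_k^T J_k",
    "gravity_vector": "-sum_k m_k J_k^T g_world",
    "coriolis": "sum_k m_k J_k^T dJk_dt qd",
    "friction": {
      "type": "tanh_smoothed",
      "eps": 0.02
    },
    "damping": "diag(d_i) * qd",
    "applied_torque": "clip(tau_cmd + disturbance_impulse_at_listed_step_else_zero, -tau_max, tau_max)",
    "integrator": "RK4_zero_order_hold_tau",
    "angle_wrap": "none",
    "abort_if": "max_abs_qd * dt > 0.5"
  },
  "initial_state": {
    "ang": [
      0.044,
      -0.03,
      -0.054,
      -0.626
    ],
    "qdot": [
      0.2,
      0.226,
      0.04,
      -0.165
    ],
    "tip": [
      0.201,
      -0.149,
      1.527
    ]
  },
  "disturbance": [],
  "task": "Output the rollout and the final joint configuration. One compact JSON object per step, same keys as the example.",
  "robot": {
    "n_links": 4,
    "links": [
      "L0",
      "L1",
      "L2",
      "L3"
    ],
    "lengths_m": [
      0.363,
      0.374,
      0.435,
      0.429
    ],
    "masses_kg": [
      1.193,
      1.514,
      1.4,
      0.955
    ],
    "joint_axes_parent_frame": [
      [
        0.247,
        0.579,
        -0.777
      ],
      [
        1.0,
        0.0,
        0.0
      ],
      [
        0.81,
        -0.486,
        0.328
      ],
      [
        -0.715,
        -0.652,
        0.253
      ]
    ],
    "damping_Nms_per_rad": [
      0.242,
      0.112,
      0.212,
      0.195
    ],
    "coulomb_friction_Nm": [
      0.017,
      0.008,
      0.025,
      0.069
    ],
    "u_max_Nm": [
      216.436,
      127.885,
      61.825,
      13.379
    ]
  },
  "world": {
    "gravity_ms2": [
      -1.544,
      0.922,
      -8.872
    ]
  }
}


{"k":1,"ang":[0.046,-0.028,-0.054,-0.629],"qdot":[0.155,0.225,0.001,-0.359],"tip":[0.203,-0.154,1.525],"u":[0.0,0.0,0.0,0.0]}
{"k":2,"ang":[0.047,-0.026,-0.054,-0.633],"qdot":[0.112,0.221,-0.033,-0.549],"tip":[0.204,-0.158,1.524],"u":[0.0,0.0,0.0,0.0]}
{"k":3,"ang":[0.048,-0.023,-0.054,-0.64],"qdot":[0.07,0.218,-0.065,-0.735],"tip":[0.206,-0.163,1.522],"u":[0.0,0.0,0.0,0.0]}
{"k":4,"ang":[0.049,-0.021,-0.055,-0.648],"qdot":[0.029,0.215,-0.097,-0.918],"tip":[0.208,-0.168,1.52],"u":[0.0,0.0,0.0,0.0]}
{"k":5,"ang":[0.049,-0.019,-0.056,-0.658],"qdot":[-0.012,0.213,-0.129,-1.097],"tip":[0.21,-0.173,1.517],"u":[0.0,0.0,0.0,0.0]}
{"k":6,"ang":[0.048,-0.017,-0.058,-0.67],"qdot":[-0.051,0.211,-0.16,-1.273],"tip":[0.211,-0.178,1.514],"u":[0.0,0.0,0.0,0.0]}
{"k":7,"ang":[0.048,-0.015,-0.06,-0.683],"qdot":[-0.09,0.21,-0.192,-1.446],"tip":[0.213,-0.183,1.51],"u":[0.0,0.0,0.0,0.0]}
{"k":8,"ang":[0.046,-0.013,-0.062,-0.699],"qdot":[-0.129,0.21,-0.224,-1.617],"tip":[0.215,-0.189,1.506],"u":[0.0,0.0,0.0,0.0]}
{"k":9,"ang":[0.045,-0.011,-0.064,-0.716],"qdot":[-0.167,0.211,-0.258,-1.786],"tip":[0.217,-0.194,1.502],"u":[0.0,0.0,0.0,0.0]}
{"k":10,"ang":[0.043,-0.008,-0.067,-0.734],"qdot":[-0.204,0.213,-0.292,-1.953],"tip":[0.219,-0.199,1.497],"u":[0.0,0.0,0.0,0.0]}
{"k":11,"ang":[0.041,-0.006,-0.07,-0.755],"qdot":[-0.241,0.216,-0.329,-2.119],"tip":[0.221,-0.205,1.492],"u":[0.0,0.0,0.0,0.0]}
{"k":12,"ang":[0.038,-0.004,-0.073,-0.777],"qdot":[-0.277,0.22,-0.367,-2.282],"tip":[0.223,-0.211,1.486],"u":[0.0,0.0,0.0,0.0]}
{"k":13,"ang":[0.035,-0.002,-0.077,-0.8],"qdot":[-0.313,0.226,-0.407,-2.444],"tip":[0.224,-0.216,1.48],"u":[0.0,0.0,0.0,0.0]}
{"k":14,"ang":[0.032,0.0,-0.082,-0.826],"qdot":[-0.348,0.233,-0.45,-2.605],"tip":[0.226,-0.222,1.473],"u":[0.0,0.0,0.0,0.0]}
{"k":15,"ang":[0.028,0.003,-0.086,-0.853],"qdot":[-0.382,0.242,-0.495,-2.764],"tip":[0.227,-0.228,1.466],"u":[0.0,0.0,0.0,0.0]}
{"k":16,"ang":[0.024,0.005,-0.091,-0.881],"qdot":[-0.416,0.252,-0.544,-2.922],"tip":[0.229,-0.233,1.458],"u":[0.0,0.0,0.0,0.0]}
{"k":17,"ang":[0.02,0.008,-0.097,-0.911],"qdot":[-0.449,0.265,-0.595,-3.079],"tip":[0.23,-0.239,1.45],"u":[0.0,0.0,0.0,0.0]}
{"k":18,"ang":[0.015,0.011,-0.103,-0.943],"qdot":[-0.482,0.279,-0.65,-3.235],"tip":[0.231,-0.245,1.441],"u":[0.0,0.0,0.0,0.0]}
{"k":19,"ang":[0.01,0.013,-0.11,-0.976],"qdot":[-0.513,0.295,-0.709,-3.389],"tip":[0.232,-0.251,1.431],"u":[0.0,0.0,0.0,0.0]}
{"k":20,"ang":[0.005,0.016,-0.118,-1.01],"qdot":[-0.544,0.314,-0.772,-3.541],"tip":[0.233,-0.256,1.421],"u":[0.0,0.0,0.0,0.0]}
{"k":21,"ang":[-0.0,0.02,-0.126,-1.046],"qdot":[-0.574,0.335,-0.84,-3.692],"tip":[0.233,-0.262,1.41],"u":[0.0,0.0,0.0,0.0]}
{"k":22,"ang":[-0.006,0.023,-0.134,-1.084],"qdot":[-0.603,0.358,-0.911,-3.842],"tip":[0.233,-0.267,1.398],"u":[0.0,0.0,0.0,0.0]}
{"k":23,"ang":[-0.012,0.027,-0.144,-1.123],"qdot":[-0.631,0.384,-0.986,-3.99],"tip":[0.233,-0.273,1.386],"u":[0.0,0.0,0.0,0.0]}
{"k":24,"ang":[-0.019,0.031,-0.154,-1.164],"qdot":[-0.659,0.412,-1.066,-4.136],"tip":[0.232,-0.278,1.373],"u":[0.0,0.0,0.0,0.0]}
{"k":25,"ang":[-0.026,0.035,-0.165,-1.206],"qdot":[-0.685,0.442,-1.149,-4.28],"tip":[0.23,-0.283,1.36],"u":[0.0,0.0,0.0,0.0]}
{"k":26,"ang":[-0.033,0.04,-0.177,-1.25],"qdot":[-0.71,0.475,-1.236,-4.422],"tip":[0.229,-0.288,1.346],"u":[0.0,0.0,0.0,0.0]}
{"k":27,"ang":[-0.04,0.045,-0.19,-1.294],"qdot":[-0.733,0.51,-1.325,-4.561],"tip":[0.226,-0.293,1.331],"u":[0.0,0.0,0.0,0.0]}
{"k":28,"ang":[-0.047,0.05,-0.204,-1.341],"qdot":[-0.755,0.548,-1.416,-4.697],"tip":[0.223,-0.298,1.315],"u":[0.0,0.0,0.0,0.0]}
{"k":29,"ang":[-0.055,0.056,-0.218,-1.388],"qdot":[-0.776,0.587,-1.508,-4.83],"tip":[0.22,-0.302,1.299],"u":[0.0,0.0,0.0,0.0]}
{"k":30,"ang":[-0.063,0.062,-0.234,-1.437],"qdot":[-0.795,0.628,-1.599,-4.96],"tip":[0.215,-0.307,1.283],"u":[0.0,0.0,0.0,0.0]}
{"k":31,"ang":[-0.071,0.068,-0.25,-1.488],"qdot":[-0.813,0.67,-1.688,-5.085],"tip":[0.21,-0.311,1.266],"u":[0.0,0.0,0.0,0.0]}
{"k":32,"ang":[-0.079,0.075,-0.268,-1.539],"qdot":[-0.83,0.714,-1.773,-5.207],"tip":[0.204,-0.315,1.248],"u":[0.0,0.0,0.0,0.0]}
{"k":33,"ang":[-0.087,0.082,-0.286,-1.592],"qdot":[-0.845,0.759,-1.854,-5.324],"tip":[0.197,-0.318,1.23],"u":[0.0,0.0,0.0,0.0]}
{"k":34,"ang":[-0.096,0.09,-0.305,-1.645],"qdot":[-0.859,0.806,-1.93,-5.437],"tip":[0.189,-0.321,1.211],"u":[0.0,0.0,0.0,0.0]}
{"k":35,"ang":[-0.105,0.099,-0.324,-1.7],"qdot":[-0.872,0.854,-1.998,-5.545],"tip":[0.18,-0.324,1.193],"u":[0.0,0.0,0.0,0.0]}
{"k":36,"ang":[-0.113,0.107,-0.345,-1.756],"qdot":[-0.885,0.904,-2.06,-5.649],"tip":[0.17,-0.327,1.174],"u":[0.0,0.0,0.0,0.0]}
{"k":37,"ang":[-0.122,0.117,-0.365,-1.813],"qdot":[-0.898,0.956,-2.115,-5.749],"tip":[0.159,-0.329,1.154],"u":[0.0,0.0,0.0,0.0]}
{"k":38,"ang":[-0.131,0.126,-0.387,-1.871],"qdot":[-0.913,1.011,-2.163,-5.845],"tip":[0.147,-0.331,1.135],"u":[0.0,0.0,0.0,0.0]}
{"k":39,"ang":[-0.141,0.137,-0.409,-1.93],"qdot":[-0.929,1.07,-2.205,-5.937],"tip":[0.134,-0.332,1.115],"u":[0.0,0.0,0.0,0.0]}
{"k":40,"ang":[-0.15,0.148,-0.431,-1.99],"qdot":[-0.948,1.134,-2.243,-6.027],"tip":[0.119,-0.333,1.096],"u":[0.0,0.0,0.0,0.0]}
{"k":41,"ang":[-0.16,0.16,-0.454,-2.051],"qdot":[-0.971,1.203,-2.276,-6.114],"tip":[0.104,-0.333,1.076],"u":[0.0,0.0,0.0,0.0]}
{"k":42,"ang":[-0.169,0.172,-0.476,-2.112],"qdot":[-0.999,1.279,-2.307,-6.199],"tip":[0.088,-0.333,1.057]}
{"summary": "final ang (rad): -0.169 0.172 -0.476 -2.112"}
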